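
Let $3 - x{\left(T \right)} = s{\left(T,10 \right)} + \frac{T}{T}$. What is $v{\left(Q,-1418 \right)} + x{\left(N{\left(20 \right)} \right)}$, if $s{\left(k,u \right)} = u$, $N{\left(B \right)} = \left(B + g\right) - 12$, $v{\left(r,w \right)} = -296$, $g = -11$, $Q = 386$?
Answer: $-304$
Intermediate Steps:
$N{\left(B \right)} = -23 + B$ ($N{\left(B \right)} = \left(B - 11\right) - 12 = \left(-11 + B\right) - 12 = -23 + B$)
$x{\left(T \right)} = -8$ ($x{\left(T \right)} = 3 - \left(10 + \frac{T}{T}\right) = 3 - \left(10 + 1\right) = 3 - 11 = -8$)
$v{\left(Q,-1418 \right)} + x{\left(N{\left(20 \right)} \right)} = -296 - 8 = -304$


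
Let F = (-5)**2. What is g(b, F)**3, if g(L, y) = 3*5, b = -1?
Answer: 3375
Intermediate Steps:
F = 25
g(L, y) = 15
g(b, F)**3 = 15**3 = 3375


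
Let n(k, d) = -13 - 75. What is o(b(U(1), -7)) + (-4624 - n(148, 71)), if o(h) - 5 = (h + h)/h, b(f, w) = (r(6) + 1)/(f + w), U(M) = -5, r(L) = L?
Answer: -4529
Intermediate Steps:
n(k, d) = -88
b(f, w) = 7/(f + w) (b(f, w) = (6 + 1)/(f + w) = 7/(f + w))
o(h) = 7 (o(h) = 5 + (h + h)/h = 5 + (2*h)/h = 5 + 2 = 7)
o(b(U(1), -7)) + (-4624 - n(148, 71)) = 7 + (-4624 - 1*(-88)) = 7 + (-4624 + 88) = 7 - 4536 = -4529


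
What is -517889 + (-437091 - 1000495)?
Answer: -1955475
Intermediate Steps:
-517889 + (-437091 - 1000495) = -517889 - 1437586 = -1955475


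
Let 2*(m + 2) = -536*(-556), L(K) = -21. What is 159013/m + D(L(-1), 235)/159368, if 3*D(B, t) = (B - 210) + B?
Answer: 143915155/134924933 ≈ 1.0666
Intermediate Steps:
m = 149006 (m = -2 + (-536*(-556))/2 = -2 + (1/2)*298016 = -2 + 149008 = 149006)
D(B, t) = -70 + 2*B/3 (D(B, t) = ((B - 210) + B)/3 = ((-210 + B) + B)/3 = (-210 + 2*B)/3 = -70 + 2*B/3)
159013/m + D(L(-1), 235)/159368 = 159013/149006 + (-70 + (2/3)*(-21))/159368 = 159013*(1/149006) + (-70 - 14)*(1/159368) = 159013/149006 - 84*1/159368 = 159013/149006 - 21/39842 = 143915155/134924933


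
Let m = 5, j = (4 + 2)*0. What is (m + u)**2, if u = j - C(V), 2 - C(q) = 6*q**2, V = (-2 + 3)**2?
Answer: 81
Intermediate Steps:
V = 1 (V = 1**2 = 1)
j = 0 (j = 6*0 = 0)
C(q) = 2 - 6*q**2
u = 4 (u = 0 - (2 - 6*1**2) = 0 - (2 - 6*1) = 0 - (2 - 6) = 0 - 1*(-4) = 0 + 4 = 4)
(m + u)**2 = (5 + 4)**2 = 9**2 = 81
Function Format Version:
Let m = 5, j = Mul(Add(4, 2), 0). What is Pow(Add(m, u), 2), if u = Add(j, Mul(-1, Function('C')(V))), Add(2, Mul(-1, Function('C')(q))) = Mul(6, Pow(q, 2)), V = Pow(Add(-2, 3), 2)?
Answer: 81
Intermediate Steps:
V = 1 (V = Pow(1, 2) = 1)
j = 0 (j = Mul(6, 0) = 0)
Function('C')(q) = Add(2, Mul(-6, Pow(q, 2))) (Function('C')(q) = Add(2, Mul(-1, Mul(6, Pow(q, 2)))) = Add(2, Mul(-6, Pow(q, 2))))
u = 4 (u = Add(0, Mul(-1, Add(2, Mul(-6, Pow(1, 2))))) = Add(0, Mul(-1, Add(2, Mul(-6, 1)))) = Add(0, Mul(-1, Add(2, -6))) = Add(0, Mul(-1, -4)) = Add(0, 4) = 4)
Pow(Add(m, u), 2) = Pow(Add(5, 4), 2) = Pow(9, 2) = 81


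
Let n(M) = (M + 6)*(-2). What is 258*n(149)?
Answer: -79980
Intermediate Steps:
n(M) = -12 - 2*M (n(M) = (6 + M)*(-2) = -12 - 2*M)
258*n(149) = 258*(-12 - 2*149) = 258*(-12 - 298) = 258*(-310) = -79980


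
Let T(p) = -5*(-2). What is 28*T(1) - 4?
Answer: 276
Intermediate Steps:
T(p) = 10
28*T(1) - 4 = 28*10 - 4 = 280 - 4 = 276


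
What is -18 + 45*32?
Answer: 1422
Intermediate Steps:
-18 + 45*32 = -18 + 1440 = 1422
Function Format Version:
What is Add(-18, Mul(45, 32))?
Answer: 1422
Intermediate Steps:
Add(-18, Mul(45, 32)) = Add(-18, 1440) = 1422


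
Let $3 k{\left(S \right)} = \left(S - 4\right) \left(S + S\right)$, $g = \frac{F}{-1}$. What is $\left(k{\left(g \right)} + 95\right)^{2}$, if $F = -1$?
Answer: $8649$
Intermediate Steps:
$g = 1$ ($g = - \frac{1}{-1} = \left(-1\right) \left(-1\right) = 1$)
$k{\left(S \right)} = \frac{2 S \left(-4 + S\right)}{3}$ ($k{\left(S \right)} = \frac{\left(S - 4\right) \left(S + S\right)}{3} = \frac{\left(-4 + S\right) 2 S}{3} = \frac{2 S \left(-4 + S\right)}{3}$)
$\left(k{\left(g \right)} + 95\right)^{2} = \left(\frac{2}{3} \cdot 1 \left(-4 + 1\right) + 95\right)^{2} = \left(\frac{2}{3} \cdot 1 \left(-3\right) + 95\right)^{2} = \left(-2 + 95\right)^{2} = 93^{2} = 8649$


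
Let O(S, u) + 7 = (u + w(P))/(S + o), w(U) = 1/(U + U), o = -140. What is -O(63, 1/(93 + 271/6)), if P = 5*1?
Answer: 638457/91190 ≈ 7.0014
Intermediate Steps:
P = 5
w(U) = 1/(2*U)
O(S, u) = -7 + (1/10 + u)/(-140 + S) (O(S, u) = -7 + (u + (1/2)/5)/(S - 140) = -7 + (u + (1/2)*(1/5))/(-140 + S) = -7 + (u + 1/10)/(-140 + S) = -7 + (1/10 + u)/(-140 + S))
-O(63, 1/(93 + 271/6)) = -(9801/10 + 1/(93 + 271/6) - 7*63)/(-140 + 63) = -(9801/10 + 1/(93 + 271*(1/6)) - 441)/(-77) = -(-1)*(9801/10 + 1/(93 + 271/6) - 441)/77 = -(-1)*(9801/10 + 1/(829/6) - 441)/77 = -(-1)*(9801/10 + 6/829 - 441)/77 = -(-1)*4469199/(77*8290) = -1*(-638457/91190) = 638457/91190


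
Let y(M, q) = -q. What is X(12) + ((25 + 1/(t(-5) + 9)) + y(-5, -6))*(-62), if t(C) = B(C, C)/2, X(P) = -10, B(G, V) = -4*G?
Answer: -36770/19 ≈ -1935.3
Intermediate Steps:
t(C) = -2*C (t(C) = -4*C/2 = -4*C*(½) = -2*C)
X(12) + ((25 + 1/(t(-5) + 9)) + y(-5, -6))*(-62) = -10 + ((25 + 1/(-2*(-5) + 9)) - 1*(-6))*(-62) = -10 + ((25 + 1/(10 + 9)) + 6)*(-62) = -10 + ((25 + 1/19) + 6)*(-62) = -10 + (476/19 + 6)*(-62) = -10 + (590/19)*(-62) = -10 - 36580/19 = -36770/19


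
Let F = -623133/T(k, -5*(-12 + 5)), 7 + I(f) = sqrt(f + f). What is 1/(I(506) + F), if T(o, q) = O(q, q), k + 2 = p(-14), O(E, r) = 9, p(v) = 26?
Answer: -17311/1198682631 - sqrt(253)/2397365262 ≈ -1.4448e-5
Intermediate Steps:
k = 24 (k = -2 + 26 = 24)
T(o, q) = 9
I(f) = -7 + sqrt(2)*sqrt(f) (I(f) = -7 + sqrt(f + f) = -7 + sqrt(2*f) = -7 + sqrt(2)*sqrt(f))
F = -69237 (F = -623133/9 = -623133*1/9 = -69237)
1/(I(506) + F) = 1/((-7 + sqrt(2)*sqrt(506)) - 69237) = 1/((-7 + 2*sqrt(253)) - 69237) = 1/(-69244 + 2*sqrt(253))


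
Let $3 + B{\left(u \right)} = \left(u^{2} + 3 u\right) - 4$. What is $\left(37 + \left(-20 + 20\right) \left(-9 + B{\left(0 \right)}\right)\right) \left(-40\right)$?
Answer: $-1480$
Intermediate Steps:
$B{\left(u \right)} = -7 + u^{2} + 3 u$ ($B{\left(u \right)} = -3 - \left(4 - u^{2} - 3 u\right) = -3 + \left(-4 + u^{2} + 3 u\right) = -7 + u^{2} + 3 u$)
$\left(37 + \left(-20 + 20\right) \left(-9 + B{\left(0 \right)}\right)\right) \left(-40\right) = \left(37 + \left(-20 + 20\right) \left(-9 + \left(-7 + 0^{2} + 3 \cdot 0\right)\right)\right) \left(-40\right) = \left(37 + 0 \left(-9 + \left(-7 + 0 + 0\right)\right)\right) \left(-40\right) = \left(37 + 0 \left(-9 - 7\right)\right) \left(-40\right) = \left(37 + 0 \left(-16\right)\right) \left(-40\right) = \left(37 + 0\right) \left(-40\right) = 37 \left(-40\right) = -1480$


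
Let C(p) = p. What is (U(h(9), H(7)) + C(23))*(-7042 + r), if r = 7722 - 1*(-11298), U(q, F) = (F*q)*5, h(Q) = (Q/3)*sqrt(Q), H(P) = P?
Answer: 4048564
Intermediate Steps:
h(Q) = Q**(3/2)/3 (h(Q) = (Q*(1/3))*sqrt(Q) = (Q/3)*sqrt(Q) = Q**(3/2)/3)
U(q, F) = 5*F*q
r = 19020 (r = 7722 + 11298 = 19020)
(U(h(9), H(7)) + C(23))*(-7042 + r) = (5*7*(9**(3/2)/3) + 23)*(-7042 + 19020) = (5*7*((1/3)*27) + 23)*11978 = (5*7*9 + 23)*11978 = (315 + 23)*11978 = 338*11978 = 4048564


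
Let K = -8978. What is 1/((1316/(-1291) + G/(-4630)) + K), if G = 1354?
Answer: -2988665/26836154917 ≈ -0.00011137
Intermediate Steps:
1/((1316/(-1291) + G/(-4630)) + K) = 1/((1316/(-1291) + 1354/(-4630)) - 8978) = 1/((1316*(-1/1291) + 1354*(-1/4630)) - 8978) = 1/((-1316/1291 - 677/2315) - 8978) = 1/(-3920547/2988665 - 8978) = 1/(-26836154917/2988665) = -2988665/26836154917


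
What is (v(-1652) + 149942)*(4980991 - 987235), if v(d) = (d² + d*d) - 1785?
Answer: 22390453856940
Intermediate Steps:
v(d) = -1785 + 2*d² (v(d) = (d² + d²) - 1785 = 2*d² - 1785 = -1785 + 2*d²)
(v(-1652) + 149942)*(4980991 - 987235) = ((-1785 + 2*(-1652)²) + 149942)*(4980991 - 987235) = ((-1785 + 2*2729104) + 149942)*3993756 = ((-1785 + 5458208) + 149942)*3993756 = (5456423 + 149942)*3993756 = 5606365*3993756 = 22390453856940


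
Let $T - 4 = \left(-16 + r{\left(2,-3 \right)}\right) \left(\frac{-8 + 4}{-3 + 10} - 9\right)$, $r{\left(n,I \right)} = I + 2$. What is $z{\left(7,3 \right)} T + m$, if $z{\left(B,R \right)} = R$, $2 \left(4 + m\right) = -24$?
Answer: $\frac{3389}{7} \approx 484.14$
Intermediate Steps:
$m = -16$ ($m = -4 + \frac{1}{2} \left(-24\right) = -4 - 12 = -16$)
$r{\left(n,I \right)} = 2 + I$
$T = \frac{1167}{7}$ ($T = 4 + \left(-16 + \left(2 - 3\right)\right) \left(\frac{-8 + 4}{-3 + 10} - 9\right) = 4 + \left(-16 - 1\right) \left(- \frac{4}{7} - 9\right) = 4 - 17 \left(\left(-4\right) \frac{1}{7} - 9\right) = 4 - 17 \left(- \frac{4}{7} - 9\right) = 4 - - \frac{1139}{7} = 4 + \frac{1139}{7} = \frac{1167}{7} \approx 166.71$)
$z{\left(7,3 \right)} T + m = 3 \cdot \frac{1167}{7} - 16 = \frac{3501}{7} - 16 = \frac{3389}{7}$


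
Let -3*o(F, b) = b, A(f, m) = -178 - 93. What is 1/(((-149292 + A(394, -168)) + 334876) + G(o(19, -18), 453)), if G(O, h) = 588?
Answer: 1/185901 ≈ 5.3792e-6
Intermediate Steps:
A(f, m) = -271
o(F, b) = -b/3
1/(((-149292 + A(394, -168)) + 334876) + G(o(19, -18), 453)) = 1/(((-149292 - 271) + 334876) + 588) = 1/((-149563 + 334876) + 588) = 1/(185313 + 588) = 1/185901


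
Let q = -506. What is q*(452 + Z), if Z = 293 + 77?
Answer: -415932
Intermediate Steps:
Z = 370
q*(452 + Z) = -506*(452 + 370) = -506*822 = -415932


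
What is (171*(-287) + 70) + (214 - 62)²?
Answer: -25903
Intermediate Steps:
(171*(-287) + 70) + (214 - 62)² = (-49077 + 70) + 152² = -49007 + 23104 = -25903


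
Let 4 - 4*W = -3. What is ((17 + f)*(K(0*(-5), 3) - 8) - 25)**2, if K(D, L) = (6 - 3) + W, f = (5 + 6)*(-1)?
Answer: 7921/4 ≈ 1980.3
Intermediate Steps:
W = 7/4 (W = 1 - 1/4*(-3) = 1 + 3/4 = 7/4 ≈ 1.7500)
f = -11 (f = 11*(-1) = -11)
K(D, L) = 19/4 (K(D, L) = (6 - 3) + 7/4 = 3 + 7/4 = 19/4)
((17 + f)*(K(0*(-5), 3) - 8) - 25)**2 = ((17 - 11)*(19/4 - 8) - 25)**2 = (6*(-13/4) - 25)**2 = (-39/2 - 25)**2 = (-89/2)**2 = 7921/4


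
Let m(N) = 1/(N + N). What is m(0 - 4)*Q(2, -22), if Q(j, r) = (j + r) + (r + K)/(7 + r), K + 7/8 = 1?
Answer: 445/192 ≈ 2.3177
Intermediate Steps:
K = 1/8 (K = -7/8 + 1 = 1/8 ≈ 0.12500)
Q(j, r) = j + r + (1/8 + r)/(7 + r) (Q(j, r) = (j + r) + (r + 1/8)/(7 + r) = (j + r) + (1/8 + r)/(7 + r) = j + r + (1/8 + r)/(7 + r))
m(N) = 1/(2*N)
m(0 - 4)*Q(2, -22) = (1/(2*(0 - 4)))*((1/8 + (-22)**2 + 7*2 + 8*(-22) + 2*(-22))/(7 - 22)) = ((1/2)/(-4))*((1/8 + 484 + 14 - 176 - 44)/(-15)) = ((1/2)*(-1/4))*(-1/15*2225/8) = -1/8*(-445/24) = 445/192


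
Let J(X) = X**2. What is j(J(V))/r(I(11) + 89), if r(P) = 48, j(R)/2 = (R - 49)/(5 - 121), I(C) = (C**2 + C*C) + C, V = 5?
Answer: 1/116 ≈ 0.0086207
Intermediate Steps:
I(C) = C + 2*C**2 (I(C) = (C**2 + C**2) + C = 2*C**2 + C = C + 2*C**2)
j(R) = 49/58 - R/58 (j(R) = 2*((R - 49)/(5 - 121)) = 2*((-49 + R)/(-116)) = 2*((-49 + R)*(-1/116)) = 2*(49/116 - R/116) = 49/58 - R/58)
j(J(V))/r(I(11) + 89) = (49/58 - 1/58*5**2)/48 = (49/58 - 1/58*25)*(1/48) = (49/58 - 25/58)*(1/48) = (12/29)*(1/48) = 1/116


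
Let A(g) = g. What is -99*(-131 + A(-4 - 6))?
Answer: 13959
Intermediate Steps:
-99*(-131 + A(-4 - 6)) = -99*(-131 + (-4 - 6)) = -99*(-131 - 10) = -99*(-141) = 13959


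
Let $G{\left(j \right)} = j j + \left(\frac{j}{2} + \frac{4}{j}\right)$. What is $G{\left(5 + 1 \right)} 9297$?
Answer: $368781$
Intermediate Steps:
$G{\left(j \right)} = j^{2} + \frac{j}{2} + \frac{4}{j}$ ($G{\left(j \right)} = j^{2} + \left(j \frac{1}{2} + \frac{4}{j}\right) = j^{2} + \left(\frac{j}{2} + \frac{4}{j}\right) = j^{2} + \frac{j}{2} + \frac{4}{j}$)
$G{\left(5 + 1 \right)} 9297 = \left(\left(5 + 1\right)^{2} + \frac{5 + 1}{2} + \frac{4}{5 + 1}\right) 9297 = \left(6^{2} + \frac{1}{2} \cdot 6 + \frac{4}{6}\right) 9297 = \left(36 + 3 + 4 \cdot \frac{1}{6}\right) 9297 = \left(36 + 3 + \frac{2}{3}\right) 9297 = \frac{119}{3} \cdot 9297 = 368781$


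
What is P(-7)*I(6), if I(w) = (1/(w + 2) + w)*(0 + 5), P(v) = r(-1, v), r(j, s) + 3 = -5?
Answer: -245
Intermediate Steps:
r(j, s) = -8 (r(j, s) = -3 - 5 = -8)
P(v) = -8
I(w) = 5*w + 5/(2 + w) (I(w) = (1/(2 + w) + w)*5 = (w + 1/(2 + w))*5 = 5*w + 5/(2 + w))
P(-7)*I(6) = -40*(1 + 6² + 2*6)/(2 + 6) = -40*(1 + 36 + 12)/8 = -40*49/8 = -8*245/8 = -245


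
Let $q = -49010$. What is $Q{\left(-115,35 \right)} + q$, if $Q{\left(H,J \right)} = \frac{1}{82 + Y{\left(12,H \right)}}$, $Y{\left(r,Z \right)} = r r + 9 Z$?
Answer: $- \frac{39649091}{809} \approx -49010.0$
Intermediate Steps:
$Y{\left(r,Z \right)} = r^{2} + 9 Z$
$Q{\left(H,J \right)} = \frac{1}{226 + 9 H}$ ($Q{\left(H,J \right)} = \frac{1}{82 + \left(12^{2} + 9 H\right)} = \frac{1}{82 + \left(144 + 9 H\right)} = \frac{1}{226 + 9 H}$)
$Q{\left(-115,35 \right)} + q = \frac{1}{226 + 9 \left(-115\right)} - 49010 = \frac{1}{226 - 1035} - 49010 = \frac{1}{-809} - 49010 = - \frac{1}{809} - 49010 = - \frac{39649091}{809}$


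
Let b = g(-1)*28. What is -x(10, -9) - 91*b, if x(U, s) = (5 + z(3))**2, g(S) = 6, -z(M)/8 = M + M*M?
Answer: -23569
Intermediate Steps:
z(M) = -8*M - 8*M**2 (z(M) = -8*(M + M*M) = -8*(M + M**2) = -8*M - 8*M**2)
x(U, s) = 8281 (x(U, s) = (5 - 8*3*(1 + 3))**2 = (5 - 8*3*4)**2 = (5 - 96)**2 = (-91)**2 = 8281)
b = 168 (b = 6*28 = 168)
-x(10, -9) - 91*b = -1*8281 - 91*168 = -8281 - 15288 = -23569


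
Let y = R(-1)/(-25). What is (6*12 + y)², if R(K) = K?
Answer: 3243601/625 ≈ 5189.8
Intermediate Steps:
y = 1/25 (y = -1/(-25) = -1*(-1/25) = 1/25 ≈ 0.040000)
(6*12 + y)² = (6*12 + 1/25)² = (72 + 1/25)² = (1801/25)² = 3243601/625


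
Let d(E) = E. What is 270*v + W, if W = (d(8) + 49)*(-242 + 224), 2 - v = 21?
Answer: -6156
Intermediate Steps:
v = -19 (v = 2 - 1*21 = 2 - 21 = -19)
W = -1026 (W = (8 + 49)*(-242 + 224) = 57*(-18) = -1026)
270*v + W = 270*(-19) - 1026 = -5130 - 1026 = -6156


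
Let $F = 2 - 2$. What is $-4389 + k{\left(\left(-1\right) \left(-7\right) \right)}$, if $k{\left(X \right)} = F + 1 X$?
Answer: $-4382$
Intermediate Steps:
$F = 0$ ($F = 2 - 2 = 0$)
$k{\left(X \right)} = X$ ($k{\left(X \right)} = 0 + 1 X = 0 + X = X$)
$-4389 + k{\left(\left(-1\right) \left(-7\right) \right)} = -4389 - -7 = -4389 + 7 = -4382$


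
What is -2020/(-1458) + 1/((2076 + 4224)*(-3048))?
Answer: 718311973/518464800 ≈ 1.3855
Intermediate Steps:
-2020/(-1458) + 1/((2076 + 4224)*(-3048)) = -2020*(-1/1458) - 1/3048/6300 = 1010/729 + (1/6300)*(-1/3048) = 1010/729 - 1/19202400 = 718311973/518464800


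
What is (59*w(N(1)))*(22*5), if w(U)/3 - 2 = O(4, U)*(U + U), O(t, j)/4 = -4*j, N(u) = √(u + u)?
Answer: -1207140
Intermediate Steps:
N(u) = √2*√u (N(u) = √(2*u) = √2*√u)
O(t, j) = -16*j (O(t, j) = 4*(-4*j) = -16*j)
w(U) = 6 - 96*U² (w(U) = 6 + 3*((-16*U)*(U + U)) = 6 + 3*((-16*U)*(2*U)) = 6 + 3*(-32*U²) = 6 - 96*U²)
(59*w(N(1)))*(22*5) = (59*(6 - 96*(√2*√1)²))*(22*5) = (59*(6 - 96*(√2*1)²))*110 = (59*(6 - 96*(√2)²))*110 = (59*(6 - 96*2))*110 = (59*(6 - 192))*110 = (59*(-186))*110 = -10974*110 = -1207140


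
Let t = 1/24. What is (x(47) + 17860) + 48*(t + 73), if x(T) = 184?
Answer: 21550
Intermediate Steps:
t = 1/24 ≈ 0.041667
(x(47) + 17860) + 48*(t + 73) = (184 + 17860) + 48*(1/24 + 73) = 18044 + 48*(1753/24) = 18044 + 3506 = 21550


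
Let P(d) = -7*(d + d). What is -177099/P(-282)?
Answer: -59033/1316 ≈ -44.858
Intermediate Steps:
P(d) = -14*d
-177099/P(-282) = -177099/((-14*(-282))) = -177099/3948 = -177099*1/3948 = -59033/1316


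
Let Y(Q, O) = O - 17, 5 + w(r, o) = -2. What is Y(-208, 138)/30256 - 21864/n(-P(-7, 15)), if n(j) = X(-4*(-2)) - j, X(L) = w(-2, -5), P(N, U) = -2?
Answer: 220506091/90768 ≈ 2429.3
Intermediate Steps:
w(r, o) = -7 (w(r, o) = -5 - 2 = -7)
X(L) = -7
Y(Q, O) = -17 + O
n(j) = -7 - j
Y(-208, 138)/30256 - 21864/n(-P(-7, 15)) = (-17 + 138)/30256 - 21864/(-7 - (-1)*(-2)) = 121*(1/30256) - 21864/(-7 - 1*2) = 121/30256 - 21864/(-7 - 2) = 121/30256 - 21864/(-9) = 121/30256 - 21864*(-⅑) = 121/30256 + 7288/3 = 220506091/90768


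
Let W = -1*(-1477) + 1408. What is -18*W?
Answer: -51930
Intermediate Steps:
W = 2885 (W = 1477 + 1408 = 2885)
-18*W = -18*2885 = -51930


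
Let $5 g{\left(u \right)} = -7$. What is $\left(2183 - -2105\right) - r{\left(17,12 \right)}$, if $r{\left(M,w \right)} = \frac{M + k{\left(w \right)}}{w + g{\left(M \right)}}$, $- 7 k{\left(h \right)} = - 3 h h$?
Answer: $\frac{1588093}{371} \approx 4280.6$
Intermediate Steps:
$k{\left(h \right)} = \frac{3 h^{2}}{7}$ ($k{\left(h \right)} = - \frac{- 3 h h}{7} = - \frac{\left(-3\right) h^{2}}{7} = \frac{3 h^{2}}{7}$)
$g{\left(u \right)} = - \frac{7}{5}$ ($g{\left(u \right)} = \frac{1}{5} \left(-7\right) = - \frac{7}{5}$)
$r{\left(M,w \right)} = \frac{M + \frac{3 w^{2}}{7}}{- \frac{7}{5} + w}$ ($r{\left(M,w \right)} = \frac{M + \frac{3 w^{2}}{7}}{w - \frac{7}{5}} = \frac{M + \frac{3 w^{2}}{7}}{- \frac{7}{5} + w}$)
$\left(2183 - -2105\right) - r{\left(17,12 \right)} = \left(2183 - -2105\right) - \frac{5 \left(3 \cdot 12^{2} + 7 \cdot 17\right)}{7 \left(-7 + 5 \cdot 12\right)} = \left(2183 + 2105\right) - \frac{5 \left(3 \cdot 144 + 119\right)}{7 \left(-7 + 60\right)} = 4288 - \frac{5 \left(432 + 119\right)}{7 \cdot 53} = 4288 - \frac{5}{7} \cdot \frac{1}{53} \cdot 551 = 4288 - \frac{2755}{371} = \frac{1588093}{371}$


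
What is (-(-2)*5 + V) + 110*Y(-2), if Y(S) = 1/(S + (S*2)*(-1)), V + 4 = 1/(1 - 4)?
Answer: 182/3 ≈ 60.667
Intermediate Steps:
V = -13/3 (V = -4 + 1/(1 - 4) = -4 + 1/(-3) = -4 - 1/3 = -13/3 ≈ -4.3333)
Y(S) = -1/S (Y(S) = 1/(S + (2*S)*(-1)) = 1/(S - 2*S) = 1/(-S) = -1/S)
(-(-2)*5 + V) + 110*Y(-2) = (-(-2)*5 - 13/3) + 110*(-1/(-2)) = (-2*(-5) - 13/3) + 110*(-1*(-1/2)) = (10 - 13/3) + 110*(1/2) = 17/3 + 55 = 182/3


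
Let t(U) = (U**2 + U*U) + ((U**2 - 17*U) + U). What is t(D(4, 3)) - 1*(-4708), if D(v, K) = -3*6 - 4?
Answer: 6512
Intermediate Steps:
D(v, K) = -22 (D(v, K) = -18 - 4 = -22)
t(U) = -16*U + 3*U**2 (t(U) = (U**2 + U**2) + (U**2 - 16*U) = 2*U**2 + (U**2 - 16*U) = -16*U + 3*U**2)
t(D(4, 3)) - 1*(-4708) = -22*(-16 + 3*(-22)) - 1*(-4708) = -22*(-16 - 66) + 4708 = -22*(-82) + 4708 = 1804 + 4708 = 6512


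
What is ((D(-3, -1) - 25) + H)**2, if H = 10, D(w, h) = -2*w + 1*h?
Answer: 100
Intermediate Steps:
D(w, h) = h - 2*w (D(w, h) = -2*w + h = h - 2*w)
((D(-3, -1) - 25) + H)**2 = (((-1 - 2*(-3)) - 25) + 10)**2 = (((-1 + 6) - 25) + 10)**2 = ((5 - 25) + 10)**2 = (-20 + 10)**2 = (-10)**2 = 100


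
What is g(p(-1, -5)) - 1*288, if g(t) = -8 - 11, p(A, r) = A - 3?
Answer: -307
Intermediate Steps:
p(A, r) = -3 + A
g(t) = -19
g(p(-1, -5)) - 1*288 = -19 - 1*288 = -19 - 288 = -307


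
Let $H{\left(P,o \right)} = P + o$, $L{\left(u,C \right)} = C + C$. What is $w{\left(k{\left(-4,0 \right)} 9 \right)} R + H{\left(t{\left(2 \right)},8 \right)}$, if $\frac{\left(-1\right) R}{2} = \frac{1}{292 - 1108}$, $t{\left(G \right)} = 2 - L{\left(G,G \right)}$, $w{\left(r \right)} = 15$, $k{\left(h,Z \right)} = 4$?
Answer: $\frac{821}{136} \approx 6.0368$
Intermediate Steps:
$L{\left(u,C \right)} = 2 C$
$t{\left(G \right)} = 2 - 2 G$
$R = \frac{1}{408}$ ($R = - \frac{2}{292 - 1108} = - \frac{2}{-816} = \left(-2\right) \left(- \frac{1}{816}\right) = \frac{1}{408} \approx 0.002451$)
$w{\left(k{\left(-4,0 \right)} 9 \right)} R + H{\left(t{\left(2 \right)},8 \right)} = 15 \cdot \frac{1}{408} + \left(\left(2 - 4\right) + 8\right) = \frac{5}{136} + \left(\left(2 - 4\right) + 8\right) = \frac{5}{136} + \left(-2 + 8\right) = \frac{5}{136} + 6 = \frac{821}{136}$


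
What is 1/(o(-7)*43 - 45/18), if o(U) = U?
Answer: -2/607 ≈ -0.0032949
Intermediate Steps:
1/(o(-7)*43 - 45/18) = 1/(-7*43 - 45/18) = 1/(-301 - 45*1/18) = 1/(-301 - 5/2) = 1/(-607/2) = -2/607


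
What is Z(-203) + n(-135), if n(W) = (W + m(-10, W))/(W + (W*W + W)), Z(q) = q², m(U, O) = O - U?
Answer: 147981467/3591 ≈ 41209.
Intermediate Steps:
n(W) = (10 + 2*W)/(W² + 2*W) (n(W) = (W + (W - 1*(-10)))/(W + (W*W + W)) = (W + (W + 10))/(W + (W² + W)) = (W + (10 + W))/(W + (W + W²)) = (10 + 2*W)/(W² + 2*W))
Z(-203) + n(-135) = (-203)² + 2*(5 - 135)/(-135*(2 - 135)) = 41209 + 2*(-1/135)*(-130)/(-133) = 41209 + 2*(-1/135)*(-1/133)*(-130) = 41209 - 52/3591 = 147981467/3591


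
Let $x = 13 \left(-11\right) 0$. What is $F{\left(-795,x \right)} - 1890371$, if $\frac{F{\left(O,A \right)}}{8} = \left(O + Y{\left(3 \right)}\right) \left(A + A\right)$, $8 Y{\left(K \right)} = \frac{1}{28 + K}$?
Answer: $-1890371$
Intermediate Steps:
$Y{\left(K \right)} = \frac{1}{8 \left(28 + K\right)}$
$x = 0$ ($x = \left(-143\right) 0 = 0$)
$F{\left(O,A \right)} = 16 A \left(\frac{1}{248} + O\right)$ ($F{\left(O,A \right)} = 8 \left(O + \frac{1}{8 \left(28 + 3\right)}\right) \left(A + A\right) = 8 \left(O + \frac{1}{8 \cdot 31}\right) 2 A = 8 \left(O + \frac{1}{8} \cdot \frac{1}{31}\right) 2 A = 8 \left(O + \frac{1}{248}\right) 2 A = 8 \left(\frac{1}{248} + O\right) 2 A = 8 \cdot 2 A \left(\frac{1}{248} + O\right) = 16 A \left(\frac{1}{248} + O\right)$)
$F{\left(-795,x \right)} - 1890371 = \frac{2}{31} \cdot 0 \left(1 + 248 \left(-795\right)\right) - 1890371 = \frac{2}{31} \cdot 0 \left(1 - 197160\right) - 1890371 = \frac{2}{31} \cdot 0 \left(-197159\right) - 1890371 = 0 - 1890371 = -1890371$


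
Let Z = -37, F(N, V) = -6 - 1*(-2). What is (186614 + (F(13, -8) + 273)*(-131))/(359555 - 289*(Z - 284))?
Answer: 151375/452324 ≈ 0.33466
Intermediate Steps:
F(N, V) = -4 (F(N, V) = -6 + 2 = -4)
(186614 + (F(13, -8) + 273)*(-131))/(359555 - 289*(Z - 284)) = (186614 + (-4 + 273)*(-131))/(359555 - 289*(-37 - 284)) = (186614 + 269*(-131))/(359555 - 289*(-321)) = (186614 - 35239)/(359555 + 92769) = 151375/452324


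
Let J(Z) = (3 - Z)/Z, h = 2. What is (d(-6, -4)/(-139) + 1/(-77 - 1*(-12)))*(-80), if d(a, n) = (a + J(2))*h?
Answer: -9216/1807 ≈ -5.1002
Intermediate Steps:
J(Z) = (3 - Z)/Z
d(a, n) = 1 + 2*a (d(a, n) = (a + (3 - 1*2)/2)*2 = (a + (3 - 2)/2)*2 = (a + (½)*1)*2 = (a + ½)*2 = (½ + a)*2 = 1 + 2*a)
(d(-6, -4)/(-139) + 1/(-77 - 1*(-12)))*(-80) = ((1 + 2*(-6))/(-139) + 1/(-77 - 1*(-12)))*(-80) = ((1 - 12)*(-1/139) + 1/(-77 + 12))*(-80) = (-11*(-1/139) + 1/(-65))*(-80) = (11/139 - 1/65)*(-80) = (576/9035)*(-80) = -9216/1807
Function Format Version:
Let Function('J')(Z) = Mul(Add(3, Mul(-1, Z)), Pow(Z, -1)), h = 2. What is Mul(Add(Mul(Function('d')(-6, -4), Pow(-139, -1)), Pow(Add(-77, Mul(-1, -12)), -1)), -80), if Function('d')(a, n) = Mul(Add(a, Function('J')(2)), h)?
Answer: Rational(-9216, 1807) ≈ -5.1002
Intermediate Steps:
Function('J')(Z) = Mul(Pow(Z, -1), Add(3, Mul(-1, Z)))
Function('d')(a, n) = Add(1, Mul(2, a)) (Function('d')(a, n) = Mul(Add(a, Mul(Pow(2, -1), Add(3, Mul(-1, 2)))), 2) = Mul(Add(a, Mul(Rational(1, 2), Add(3, -2))), 2) = Mul(Add(a, Mul(Rational(1, 2), 1)), 2) = Mul(Add(a, Rational(1, 2)), 2) = Mul(Add(Rational(1, 2), a), 2) = Add(1, Mul(2, a)))
Mul(Add(Mul(Function('d')(-6, -4), Pow(-139, -1)), Pow(Add(-77, Mul(-1, -12)), -1)), -80) = Mul(Add(Mul(Add(1, Mul(2, -6)), Pow(-139, -1)), Pow(Add(-77, Mul(-1, -12)), -1)), -80) = Mul(Add(Mul(Add(1, -12), Rational(-1, 139)), Pow(Add(-77, 12), -1)), -80) = Mul(Add(Mul(-11, Rational(-1, 139)), Pow(-65, -1)), -80) = Mul(Add(Rational(11, 139), Rational(-1, 65)), -80) = Mul(Rational(576, 9035), -80) = Rational(-9216, 1807)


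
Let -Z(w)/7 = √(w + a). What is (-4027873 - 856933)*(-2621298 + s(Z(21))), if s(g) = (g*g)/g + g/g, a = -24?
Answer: 12804527313382 + 34193642*I*√3 ≈ 1.2805e+13 + 5.9225e+7*I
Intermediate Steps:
Z(w) = -7*√(-24 + w) (Z(w) = -7*√(w - 24) = -7*√(-24 + w))
s(g) = 1 + g (s(g) = g²/g + 1 = g + 1 = 1 + g)
(-4027873 - 856933)*(-2621298 + s(Z(21))) = (-4027873 - 856933)*(-2621298 + (1 - 7*√(-24 + 21))) = -4884806*(-2621298 + (1 - 7*I*√3)) = -4884806*(-2621297 - 7*I*√3) = 12804527313382 + 34193642*I*√3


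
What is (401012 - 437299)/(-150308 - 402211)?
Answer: 36287/552519 ≈ 0.065676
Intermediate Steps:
(401012 - 437299)/(-150308 - 402211) = -36287/(-552519) = -36287*(-1/552519) = 36287/552519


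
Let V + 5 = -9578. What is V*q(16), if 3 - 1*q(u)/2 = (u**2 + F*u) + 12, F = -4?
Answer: 3852366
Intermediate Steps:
V = -9583 (V = -5 - 9578 = -9583)
q(u) = -18 - 2*u**2 + 8*u (q(u) = 6 - 2*((u**2 - 4*u) + 12) = 6 - 2*(12 + u**2 - 4*u) = 6 + (-24 - 2*u**2 + 8*u) = -18 - 2*u**2 + 8*u)
V*q(16) = -9583*(-18 - 2*16**2 + 8*16) = -9583*(-18 - 2*256 + 128) = -9583*(-18 - 512 + 128) = -9583*(-402) = 3852366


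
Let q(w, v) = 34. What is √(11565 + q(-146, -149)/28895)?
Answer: √9655862636555/28895 ≈ 107.54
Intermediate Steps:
√(11565 + q(-146, -149)/28895) = √(11565 + 34/28895) = √(334170709/28895) = √9655862636555/28895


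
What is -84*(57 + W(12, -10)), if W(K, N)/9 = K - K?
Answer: -4788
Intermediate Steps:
W(K, N) = 0 (W(K, N) = 9*(K - K) = 9*0 = 0)
-84*(57 + W(12, -10)) = -84*(57 + 0) = -84*57 = -4788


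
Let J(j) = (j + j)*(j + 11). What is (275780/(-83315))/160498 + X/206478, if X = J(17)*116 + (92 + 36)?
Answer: 73916965604218/138050064152793 ≈ 0.53544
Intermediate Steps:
J(j) = 2*j*(11 + j) (J(j) = (2*j)*(11 + j) = 2*j*(11 + j))
X = 110560 (X = (2*17*(11 + 17))*116 + (92 + 36) = (2*17*28)*116 + 128 = 952*116 + 128 = 110432 + 128 = 110560)
(275780/(-83315))/160498 + X/206478 = (275780/(-83315))/160498 + 110560/206478 = (275780*(-1/83315))*(1/160498) + 110560*(1/206478) = -55156/16663*1/160498 + 55280/103239 = -27578/1337189087 + 55280/103239 = 73916965604218/138050064152793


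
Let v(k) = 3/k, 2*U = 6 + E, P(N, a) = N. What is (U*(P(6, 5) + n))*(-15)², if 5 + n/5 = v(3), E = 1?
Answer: -11025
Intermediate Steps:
U = 7/2 (U = (6 + 1)/2 = (½)*7 = 7/2 ≈ 3.5000)
n = -20 (n = -25 + 5*(3/3) = -25 + 5*(3*(⅓)) = -25 + 5*1 = -25 + 5 = -20)
(U*(P(6, 5) + n))*(-15)² = (7*(6 - 20)/2)*(-15)² = ((7/2)*(-14))*225 = -49*225 = -11025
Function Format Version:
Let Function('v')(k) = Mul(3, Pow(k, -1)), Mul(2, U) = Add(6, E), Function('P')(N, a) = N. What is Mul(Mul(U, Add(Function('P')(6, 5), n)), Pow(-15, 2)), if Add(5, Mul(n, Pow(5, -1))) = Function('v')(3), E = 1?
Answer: -11025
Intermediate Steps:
U = Rational(7, 2) (U = Mul(Rational(1, 2), Add(6, 1)) = Mul(Rational(1, 2), 7) = Rational(7, 2) ≈ 3.5000)
n = -20 (n = Add(-25, Mul(5, Mul(3, Pow(3, -1)))) = Add(-25, Mul(5, Mul(3, Rational(1, 3)))) = Add(-25, Mul(5, 1)) = Add(-25, 5) = -20)
Mul(Mul(U, Add(Function('P')(6, 5), n)), Pow(-15, 2)) = Mul(Mul(Rational(7, 2), Add(6, -20)), Pow(-15, 2)) = Mul(Mul(Rational(7, 2), -14), 225) = Mul(-49, 225) = -11025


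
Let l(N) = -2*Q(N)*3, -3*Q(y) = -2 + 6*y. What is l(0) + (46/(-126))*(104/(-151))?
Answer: -35660/9513 ≈ -3.7486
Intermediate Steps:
Q(y) = ⅔ - 2*y (Q(y) = -(-2 + 6*y)/3 = ⅔ - 2*y)
l(N) = -4 + 12*N (l(N) = -2*(⅔ - 2*N)*3 = (-4/3 + 4*N)*3 = -4 + 12*N)
l(0) + (46/(-126))*(104/(-151)) = (-4 + 12*0) + (46/(-126))*(104/(-151)) = (-4 + 0) + (46*(-1/126))*(104*(-1/151)) = -4 - 23/63*(-104/151) = -4 + 2392/9513 = -35660/9513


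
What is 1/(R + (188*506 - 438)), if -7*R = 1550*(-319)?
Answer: 7/1157280 ≈ 6.0487e-6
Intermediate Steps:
R = 494450/7 (R = -1550*(-319)/7 = -⅐*(-494450) = 494450/7 ≈ 70636.)
1/(R + (188*506 - 438)) = 1/(494450/7 + (188*506 - 438)) = 1/(494450/7 + (95128 - 438)) = 1/(494450/7 + 94690) = 1/(1157280/7) = 7/1157280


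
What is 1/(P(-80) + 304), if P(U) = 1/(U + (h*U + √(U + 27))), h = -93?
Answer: 16467581872/5006147126529 + I*√53/5006147126529 ≈ 0.0032895 + 1.4542e-12*I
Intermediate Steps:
P(U) = 1/(√(27 + U) - 92*U) (P(U) = 1/(U + (-93*U + √(U + 27))) = 1/(U + (-93*U + √(27 + U))) = 1/(U + (√(27 + U) - 93*U)) = 1/(√(27 + U) - 92*U))
1/(P(-80) + 304) = 1/(1/(√(27 - 80) - 92*(-80)) + 304) = 1/(1/(√(-53) + 7360) + 304) = 1/(1/(I*√53 + 7360) + 304) = 1/(1/(7360 + I*√53) + 304) = 1/(304 + 1/(7360 + I*√53))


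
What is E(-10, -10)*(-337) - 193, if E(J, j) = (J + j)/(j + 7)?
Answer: -7319/3 ≈ -2439.7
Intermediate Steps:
E(J, j) = (J + j)/(7 + j)
E(-10, -10)*(-337) - 193 = ((-10 - 10)/(7 - 10))*(-337) - 193 = (-20/(-3))*(-337) - 193 = -⅓*(-20)*(-337) - 193 = (20/3)*(-337) - 193 = -6740/3 - 193 = -7319/3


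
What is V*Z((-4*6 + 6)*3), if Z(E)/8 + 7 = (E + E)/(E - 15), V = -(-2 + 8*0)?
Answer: -2000/23 ≈ -86.957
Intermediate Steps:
V = 2 (V = -(-2 + 0) = -1*(-2) = 2)
Z(E) = -56 + 16*E/(-15 + E) (Z(E) = -56 + 8*((E + E)/(E - 15)) = -56 + 8*((2*E)/(-15 + E)) = -56 + 8*(2*E/(-15 + E)) = -56 + 16*E/(-15 + E))
V*Z((-4*6 + 6)*3) = 2*(40*(21 - (-4*6 + 6)*3)/(-15 + (-4*6 + 6)*3)) = 2*(40*(21 - (-24 + 6)*3)/(-15 + (-24 + 6)*3)) = 2*(40*(21 - (-18)*3)/(-15 - 18*3)) = 2*(40*(21 - 1*(-54))/(-15 - 54)) = 2*(40*(21 + 54)/(-69)) = 2*(40*(-1/69)*75) = 2*(-1000/23) = -2000/23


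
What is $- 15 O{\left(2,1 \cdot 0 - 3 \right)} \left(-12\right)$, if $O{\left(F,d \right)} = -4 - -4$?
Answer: $0$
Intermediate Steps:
$O{\left(F,d \right)} = 0$ ($O{\left(F,d \right)} = -4 + 4 = 0$)
$- 15 O{\left(2,1 \cdot 0 - 3 \right)} \left(-12\right) = \left(-15\right) 0 \left(-12\right) = 0 \left(-12\right) = 0$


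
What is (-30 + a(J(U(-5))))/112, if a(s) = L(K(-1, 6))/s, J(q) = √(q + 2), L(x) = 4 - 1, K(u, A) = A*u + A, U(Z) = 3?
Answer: -15/56 + 3*√5/560 ≈ -0.25588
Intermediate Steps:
K(u, A) = A + A*u
L(x) = 3
J(q) = √(2 + q)
a(s) = 3/s
(-30 + a(J(U(-5))))/112 = (-30 + 3/(√(2 + 3)))/112 = (-30 + 3/(√5))/112 = (-30 + 3*(√5/5))/112 = (-30 + 3*√5/5)/112 = -15/56 + 3*√5/560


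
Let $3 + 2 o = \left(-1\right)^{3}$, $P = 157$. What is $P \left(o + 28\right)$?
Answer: $4082$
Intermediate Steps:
$o = -2$ ($o = - \frac{3}{2} + \frac{\left(-1\right)^{3}}{2} = - \frac{3}{2} + \frac{1}{2} \left(-1\right) = - \frac{3}{2} - \frac{1}{2} = -2$)
$P \left(o + 28\right) = 157 \left(-2 + 28\right) = 157 \cdot 26 = 4082$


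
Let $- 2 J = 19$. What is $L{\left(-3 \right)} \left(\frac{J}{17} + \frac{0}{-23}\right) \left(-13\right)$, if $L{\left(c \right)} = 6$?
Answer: $\frac{741}{17} \approx 43.588$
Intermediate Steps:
$J = - \frac{19}{2}$ ($J = \left(- \frac{1}{2}\right) 19 = - \frac{19}{2} \approx -9.5$)
$L{\left(-3 \right)} \left(\frac{J}{17} + \frac{0}{-23}\right) \left(-13\right) = 6 \left(- \frac{19}{2 \cdot 17} + \frac{0}{-23}\right) \left(-13\right) = 6 \left(\left(- \frac{19}{2}\right) \frac{1}{17} + 0 \left(- \frac{1}{23}\right)\right) \left(-13\right) = 6 \left(- \frac{19}{34} + 0\right) \left(-13\right) = 6 \left(- \frac{19}{34}\right) \left(-13\right) = \left(- \frac{57}{17}\right) \left(-13\right) = \frac{741}{17}$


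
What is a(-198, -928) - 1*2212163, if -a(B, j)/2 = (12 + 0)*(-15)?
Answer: -2211803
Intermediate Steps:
a(B, j) = 360 (a(B, j) = -2*(12 + 0)*(-15) = -24*(-15) = -2*(-180) = 360)
a(-198, -928) - 1*2212163 = 360 - 1*2212163 = 360 - 2212163 = -2211803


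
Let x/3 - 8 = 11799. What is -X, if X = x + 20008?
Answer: -55429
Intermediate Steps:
x = 35421 (x = 24 + 3*11799 = 24 + 35397 = 35421)
X = 55429 (X = 35421 + 20008 = 55429)
-X = -1*55429 = -55429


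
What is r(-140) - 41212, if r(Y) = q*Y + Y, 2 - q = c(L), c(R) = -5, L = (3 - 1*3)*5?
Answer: -42332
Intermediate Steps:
L = 0 (L = (3 - 3)*5 = 0*5 = 0)
q = 7 (q = 2 - 1*(-5) = 2 + 5 = 7)
r(Y) = 8*Y (r(Y) = 7*Y + Y = 8*Y)
r(-140) - 41212 = 8*(-140) - 41212 = -1120 - 41212 = -42332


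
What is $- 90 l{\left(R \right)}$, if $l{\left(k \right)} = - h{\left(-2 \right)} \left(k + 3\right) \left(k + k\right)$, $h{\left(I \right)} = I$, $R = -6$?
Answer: $-6480$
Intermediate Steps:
$l{\left(k \right)} = 4 k \left(3 + k\right)$ ($l{\left(k \right)} = \left(-1\right) \left(-2\right) \left(k + 3\right) \left(k + k\right) = 2 \left(3 + k\right) 2 k = 2 \cdot 2 k \left(3 + k\right) = 4 k \left(3 + k\right)$)
$- 90 l{\left(R \right)} = - 90 \cdot 4 \left(-6\right) \left(3 - 6\right) = - 90 \cdot 4 \left(-6\right) \left(-3\right) = \left(-90\right) 72 = -6480$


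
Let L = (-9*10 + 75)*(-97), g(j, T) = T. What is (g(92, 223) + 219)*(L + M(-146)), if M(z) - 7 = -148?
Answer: 580788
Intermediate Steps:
M(z) = -141 (M(z) = 7 - 148 = -141)
L = 1455 (L = (-90 + 75)*(-97) = -15*(-97) = 1455)
(g(92, 223) + 219)*(L + M(-146)) = (223 + 219)*(1455 - 141) = 442*1314 = 580788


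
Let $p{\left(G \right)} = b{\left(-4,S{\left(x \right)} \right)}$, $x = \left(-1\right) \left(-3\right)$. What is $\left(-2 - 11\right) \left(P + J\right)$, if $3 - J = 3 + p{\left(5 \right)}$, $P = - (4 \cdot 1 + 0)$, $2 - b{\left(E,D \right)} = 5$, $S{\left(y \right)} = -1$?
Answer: $13$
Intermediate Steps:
$x = 3$
$b{\left(E,D \right)} = -3$ ($b{\left(E,D \right)} = 2 - 5 = -3$)
$p{\left(G \right)} = -3$
$P = -4$ ($P = - (4 + 0) = \left(-1\right) 4 = -4$)
$J = 3$ ($J = 3 - \left(3 - 3\right) = 3 - 0 = 3 + 0 = 3$)
$\left(-2 - 11\right) \left(P + J\right) = \left(-2 - 11\right) \left(-4 + 3\right) = \left(-2 - 11\right) \left(-1\right) = \left(-13\right) \left(-1\right) = 13$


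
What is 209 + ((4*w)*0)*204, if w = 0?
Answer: 209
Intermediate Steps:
209 + ((4*w)*0)*204 = 209 + ((4*0)*0)*204 = 209 + (0*0)*204 = 209 + 0*204 = 209 + 0 = 209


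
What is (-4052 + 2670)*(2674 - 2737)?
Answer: 87066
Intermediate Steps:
(-4052 + 2670)*(2674 - 2737) = -1382*(-63) = 87066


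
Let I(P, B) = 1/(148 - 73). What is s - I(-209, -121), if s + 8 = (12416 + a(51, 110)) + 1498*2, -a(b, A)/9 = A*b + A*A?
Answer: -10798951/75 ≈ -1.4399e+5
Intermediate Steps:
a(b, A) = -9*A² - 9*A*b (a(b, A) = -9*(A*b + A*A) = -9*(A*b + A²) = -9*(A² + A*b) = -9*A² - 9*A*b)
I(P, B) = 1/75
s = -143986 (s = -8 + ((12416 - 9*110*(110 + 51)) + 1498*2) = -8 + ((12416 - 9*110*161) + 2996) = -8 + ((12416 - 159390) + 2996) = -8 + (-146974 + 2996) = -8 - 143978 = -143986)
s - I(-209, -121) = -143986 - 1*1/75 = -143986 - 1/75 = -10798951/75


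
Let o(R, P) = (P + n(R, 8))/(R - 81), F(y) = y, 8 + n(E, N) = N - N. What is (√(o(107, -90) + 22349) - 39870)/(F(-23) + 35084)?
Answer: -13290/11687 + 2*√944086/455793 ≈ -1.1329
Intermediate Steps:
n(E, N) = -8 (n(E, N) = -8 + (N - N) = -8 + 0 = -8)
o(R, P) = (-8 + P)/(-81 + R) (o(R, P) = (P - 8)/(R - 81) = (-8 + P)/(-81 + R))
(√(o(107, -90) + 22349) - 39870)/(F(-23) + 35084) = (√((-8 - 90)/(-81 + 107) + 22349) - 39870)/(-23 + 35084) = (√(-98/26 + 22349) - 39870)/35061 = (√((1/26)*(-98) + 22349) - 39870)*(1/35061) = (√(-49/13 + 22349) - 39870)*(1/35061) = (√(290488/13) - 39870)*(1/35061) = (2*√944086/13 - 39870)*(1/35061) = (-39870 + 2*√944086/13)*(1/35061) = -13290/11687 + 2*√944086/455793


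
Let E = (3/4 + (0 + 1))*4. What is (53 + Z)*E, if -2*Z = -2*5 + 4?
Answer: 392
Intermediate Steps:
Z = 3 (Z = -(-2*5 + 4)/2 = -(-10 + 4)/2 = -1/2*(-6) = 3)
E = 7 (E = (3*(1/4) + 1)*4 = (3/4 + 1)*4 = (7/4)*4 = 7)
(53 + Z)*E = (53 + 3)*7 = 56*7 = 392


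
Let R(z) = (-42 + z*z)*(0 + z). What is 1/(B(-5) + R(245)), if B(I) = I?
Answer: 1/14695830 ≈ 6.8046e-8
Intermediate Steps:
R(z) = z*(-42 + z²) (R(z) = (-42 + z²)*z = z*(-42 + z²))
1/(B(-5) + R(245)) = 1/(-5 + 245*(-42 + 245²)) = 1/(-5 + 245*(-42 + 60025)) = 1/(-5 + 245*59983) = 1/(-5 + 14695835) = 1/14695830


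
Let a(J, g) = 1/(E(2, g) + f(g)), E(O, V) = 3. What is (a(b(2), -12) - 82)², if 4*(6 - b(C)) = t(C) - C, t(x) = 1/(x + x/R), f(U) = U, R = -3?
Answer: 546121/81 ≈ 6742.2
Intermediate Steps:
t(x) = 3/(2*x) (t(x) = 1/(x + x/(-3)) = 1/(x + x*(-⅓)) = 1/(x - x/3) = 1/(2*x/3) = 3/(2*x))
b(C) = 6 - 3/(8*C) + C/4 (b(C) = 6 - (3/(2*C) - C)/4 = 6 - (-C + 3/(2*C))/4 = 6 + (-3/(8*C) + C/4) = 6 - 3/(8*C) + C/4)
a(J, g) = 1/(3 + g)
(a(b(2), -12) - 82)² = (1/(3 - 12) - 82)² = (1/(-9) - 82)² = (-⅑ - 82)² = (-739/9)² = 546121/81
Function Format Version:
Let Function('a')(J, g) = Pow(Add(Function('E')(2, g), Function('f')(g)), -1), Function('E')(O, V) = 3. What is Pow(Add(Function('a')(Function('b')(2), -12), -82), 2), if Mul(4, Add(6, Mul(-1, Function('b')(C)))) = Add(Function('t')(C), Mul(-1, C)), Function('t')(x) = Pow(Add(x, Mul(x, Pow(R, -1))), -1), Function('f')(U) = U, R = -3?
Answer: Rational(546121, 81) ≈ 6742.2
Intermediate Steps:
Function('t')(x) = Mul(Rational(3, 2), Pow(x, -1)) (Function('t')(x) = Pow(Add(x, Mul(x, Pow(-3, -1))), -1) = Pow(Add(x, Mul(x, Rational(-1, 3))), -1) = Pow(Add(x, Mul(Rational(-1, 3), x)), -1) = Pow(Mul(Rational(2, 3), x), -1) = Mul(Rational(3, 2), Pow(x, -1)))
Function('b')(C) = Add(6, Mul(Rational(-3, 8), Pow(C, -1)), Mul(Rational(1, 4), C)) (Function('b')(C) = Add(6, Mul(Rational(-1, 4), Add(Mul(Rational(3, 2), Pow(C, -1)), Mul(-1, C)))) = Add(6, Mul(Rational(-1, 4), Add(Mul(-1, C), Mul(Rational(3, 2), Pow(C, -1))))) = Add(6, Add(Mul(Rational(-3, 8), Pow(C, -1)), Mul(Rational(1, 4), C))) = Add(6, Mul(Rational(-3, 8), Pow(C, -1)), Mul(Rational(1, 4), C)))
Function('a')(J, g) = Pow(Add(3, g), -1)
Pow(Add(Function('a')(Function('b')(2), -12), -82), 2) = Pow(Add(Pow(Add(3, -12), -1), -82), 2) = Pow(Add(Pow(-9, -1), -82), 2) = Pow(Add(Rational(-1, 9), -82), 2) = Pow(Rational(-739, 9), 2) = Rational(546121, 81)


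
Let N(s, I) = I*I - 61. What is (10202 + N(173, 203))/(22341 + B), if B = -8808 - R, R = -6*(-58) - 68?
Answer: 51350/13253 ≈ 3.8746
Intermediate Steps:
R = 280 (R = 348 - 68 = 280)
B = -9088 (B = -8808 - 1*280 = -8808 - 280 = -9088)
N(s, I) = -61 + I² (N(s, I) = I² - 61 = -61 + I²)
(10202 + N(173, 203))/(22341 + B) = (10202 + (-61 + 203²))/(22341 - 9088) = (10202 + (-61 + 41209))/13253 = (10202 + 41148)*(1/13253) = 51350*(1/13253) = 51350/13253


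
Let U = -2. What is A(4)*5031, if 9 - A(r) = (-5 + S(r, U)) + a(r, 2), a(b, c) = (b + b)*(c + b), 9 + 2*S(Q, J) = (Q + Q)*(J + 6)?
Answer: -457821/2 ≈ -2.2891e+5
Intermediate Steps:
S(Q, J) = -9/2 + Q*(6 + J) (S(Q, J) = -9/2 + ((Q + Q)*(J + 6))/2 = -9/2 + ((2*Q)*(6 + J))/2 = -9/2 + (2*Q*(6 + J))/2 = -9/2 + Q*(6 + J))
a(b, c) = 2*b*(b + c) (a(b, c) = (2*b)*(b + c) = 2*b*(b + c))
A(r) = 37/2 - 4*r - 2*r*(2 + r) (A(r) = 9 - ((-5 + (-9/2 + 6*r - 2*r)) + 2*r*(r + 2)) = 9 - ((-5 + (-9/2 + 4*r)) + 2*r*(2 + r)) = 9 - ((-19/2 + 4*r) + 2*r*(2 + r)) = 9 - (-19/2 + 4*r + 2*r*(2 + r)) = 9 + (19/2 - 4*r - 2*r*(2 + r)) = 37/2 - 4*r - 2*r*(2 + r))
A(4)*5031 = (37/2 - 8*4 - 2*4**2)*5031 = (37/2 - 32 - 2*16)*5031 = (37/2 - 32 - 32)*5031 = -91/2*5031 = -457821/2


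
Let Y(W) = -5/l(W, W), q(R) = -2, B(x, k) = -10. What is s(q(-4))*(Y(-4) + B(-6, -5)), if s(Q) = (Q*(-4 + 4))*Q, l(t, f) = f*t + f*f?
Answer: 0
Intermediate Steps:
l(t, f) = f² + f*t (l(t, f) = f*t + f² = f² + f*t)
s(Q) = 0 (s(Q) = (Q*0)*Q = 0*Q = 0)
Y(W) = -5/(2*W²) (Y(W) = -5*1/(W*(W + W)) = -5*1/(2*W²) = -5/(2*W²))
s(q(-4))*(Y(-4) + B(-6, -5)) = 0*(-5/2/(-4)² - 10) = 0*(-5/2*1/16 - 10) = 0*(-5/32 - 10) = 0*(-325/32) = 0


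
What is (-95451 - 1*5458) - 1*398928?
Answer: -499837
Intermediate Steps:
(-95451 - 1*5458) - 1*398928 = (-95451 - 5458) - 398928 = -100909 - 398928 = -499837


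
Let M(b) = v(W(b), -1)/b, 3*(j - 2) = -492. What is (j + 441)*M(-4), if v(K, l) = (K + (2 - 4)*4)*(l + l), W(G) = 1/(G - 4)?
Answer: -18135/16 ≈ -1133.4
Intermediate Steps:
j = -162 (j = 2 + (⅓)*(-492) = 2 - 164 = -162)
W(G) = 1/(-4 + G)
v(K, l) = 2*l*(-8 + K) (v(K, l) = (K - 2*4)*(2*l) = (K - 8)*(2*l) = (-8 + K)*(2*l) = 2*l*(-8 + K))
M(b) = (16 - 2/(-4 + b))/b (M(b) = (2*(-1)*(-8 + 1/(-4 + b)))/b = (16 - 2/(-4 + b))/b)
(j + 441)*M(-4) = (-162 + 441)*(2*(-33 + 8*(-4))/(-4*(-4 - 4))) = 279*(2*(-¼)*(-33 - 32)/(-8)) = 279*(2*(-¼)*(-⅛)*(-65)) = 279*(-65/16) = -18135/16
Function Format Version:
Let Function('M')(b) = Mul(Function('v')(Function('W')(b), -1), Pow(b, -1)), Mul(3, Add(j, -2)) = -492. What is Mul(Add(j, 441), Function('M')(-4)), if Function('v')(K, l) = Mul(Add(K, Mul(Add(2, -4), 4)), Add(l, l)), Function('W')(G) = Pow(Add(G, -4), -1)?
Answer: Rational(-18135, 16) ≈ -1133.4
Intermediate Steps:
j = -162 (j = Add(2, Mul(Rational(1, 3), -492)) = Add(2, -164) = -162)
Function('W')(G) = Pow(Add(-4, G), -1)
Function('v')(K, l) = Mul(2, l, Add(-8, K)) (Function('v')(K, l) = Mul(Add(K, Mul(-2, 4)), Mul(2, l)) = Mul(Add(K, -8), Mul(2, l)) = Mul(Add(-8, K), Mul(2, l)) = Mul(2, l, Add(-8, K)))
Function('M')(b) = Mul(Pow(b, -1), Add(16, Mul(-2, Pow(Add(-4, b), -1)))) (Function('M')(b) = Mul(Mul(2, -1, Add(-8, Pow(Add(-4, b), -1))), Pow(b, -1)) = Mul(Add(16, Mul(-2, Pow(Add(-4, b), -1))), Pow(b, -1)) = Mul(Pow(b, -1), Add(16, Mul(-2, Pow(Add(-4, b), -1)))))
Mul(Add(j, 441), Function('M')(-4)) = Mul(Add(-162, 441), Mul(2, Pow(-4, -1), Pow(Add(-4, -4), -1), Add(-33, Mul(8, -4)))) = Mul(279, Mul(2, Rational(-1, 4), Pow(-8, -1), Add(-33, -32))) = Mul(279, Mul(2, Rational(-1, 4), Rational(-1, 8), -65)) = Mul(279, Rational(-65, 16)) = Rational(-18135, 16)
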